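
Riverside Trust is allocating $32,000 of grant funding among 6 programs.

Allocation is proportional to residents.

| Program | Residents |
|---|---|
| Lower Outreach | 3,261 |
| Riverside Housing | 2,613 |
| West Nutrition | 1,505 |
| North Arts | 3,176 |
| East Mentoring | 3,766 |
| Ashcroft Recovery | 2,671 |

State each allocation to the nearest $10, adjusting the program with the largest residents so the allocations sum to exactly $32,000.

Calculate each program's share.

Lower Outreach: $6,140 · Riverside Housing: $4,920 · West Nutrition: $2,830 · North Arts: $5,980 · East Mentoring: $7,100 · Ashcroft Recovery: $5,030

Residents total: 16,992.
Pro-rata amounts: Lower Outreach 3,261/16,992 × $32,000 = 6,141.24; Riverside Housing 2,613/16,992 × $32,000 = 4,920.90; West Nutrition 1,505/16,992 × $32,000 = 2,834.27; North Arts 3,176/16,992 × $32,000 = 5,981.17; East Mentoring 3,766/16,992 × $32,000 = 7,092.28; Ashcroft Recovery 2,671/16,992 × $32,000 = 5,030.13.
After rounding ($10): Lower Outreach $6,140; Riverside Housing $4,920; West Nutrition $2,830; North Arts $5,980; East Mentoring $7,090; Ashcroft Recovery $5,030. Sum = $31,990.
Difference $32,000 − $31,990 = +$10 applied to largest residents (East Mentoring): East Mentoring becomes $7,100.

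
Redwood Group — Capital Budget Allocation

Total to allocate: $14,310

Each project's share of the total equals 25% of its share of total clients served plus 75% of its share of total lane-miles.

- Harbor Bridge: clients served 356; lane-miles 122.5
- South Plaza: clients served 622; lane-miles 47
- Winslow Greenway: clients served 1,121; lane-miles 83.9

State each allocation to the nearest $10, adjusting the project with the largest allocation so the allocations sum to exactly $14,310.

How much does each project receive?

Clients served total 2,099; lane-miles total 253.4.
Blended shares (25% clients served + 75% lane-miles): Harbor Bridge 0.4050; South Plaza 0.2132; Winslow Greenway 0.3818.
Unrounded shares: Harbor Bridge 5,795.12; South Plaza 3,050.76; Winslow Greenway 5,464.11.
At nearest $10: Harbor Bridge $5,800; South Plaza $3,050; Winslow Greenway $5,460. Sum = $14,310.
Rounded total matches; no reconciliation needed.

Harbor Bridge: $5,800 | South Plaza: $3,050 | Winslow Greenway: $5,460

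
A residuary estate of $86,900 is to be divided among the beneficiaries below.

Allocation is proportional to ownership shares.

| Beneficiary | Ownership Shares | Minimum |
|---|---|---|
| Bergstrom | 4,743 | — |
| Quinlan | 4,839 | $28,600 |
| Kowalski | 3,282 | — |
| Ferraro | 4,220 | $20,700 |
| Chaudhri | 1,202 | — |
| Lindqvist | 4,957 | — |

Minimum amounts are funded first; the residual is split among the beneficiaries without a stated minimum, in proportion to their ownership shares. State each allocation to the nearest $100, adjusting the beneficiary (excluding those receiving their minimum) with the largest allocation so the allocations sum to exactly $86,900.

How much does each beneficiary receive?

Bergstrom: $12,600 | Quinlan: $28,600 | Kowalski: $8,700 | Ferraro: $20,700 | Chaudhri: $3,200 | Lindqvist: $13,100

Fund the minimums — Quinlan $28,600; Ferraro $20,700. Remaining pool $37,600.
Remaining pool split over remaining ownership shares 14,184: Bergstrom 12,573.10 → $12,600; Kowalski 8,700.17 → $8,700; Chaudhri 3,186.35 → $3,200; Lindqvist 13,140.38 → $13,100.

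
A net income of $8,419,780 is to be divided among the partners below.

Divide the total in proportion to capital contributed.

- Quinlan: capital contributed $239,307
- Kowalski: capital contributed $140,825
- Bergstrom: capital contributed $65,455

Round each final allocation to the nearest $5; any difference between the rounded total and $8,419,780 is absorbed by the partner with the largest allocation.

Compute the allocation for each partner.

Combined capital contributed = 445,587.
Proportional shares: Quinlan 239,307/445,587 × $8,419,780 = 4,521,927.91; Kowalski 140,825/445,587 × $8,419,780 = 2,661,019.10; Bergstrom 65,455/445,587 × $8,419,780 = 1,236,832.99.
At nearest $5: Quinlan $4,521,930; Kowalski $2,661,020; Bergstrom $1,236,835. Sum = $8,419,785.
Difference $8,419,780 − $8,419,785 = −$5 applied to largest allocation (Quinlan): Quinlan becomes $4,521,925.

Quinlan: $4,521,925 | Kowalski: $2,661,020 | Bergstrom: $1,236,835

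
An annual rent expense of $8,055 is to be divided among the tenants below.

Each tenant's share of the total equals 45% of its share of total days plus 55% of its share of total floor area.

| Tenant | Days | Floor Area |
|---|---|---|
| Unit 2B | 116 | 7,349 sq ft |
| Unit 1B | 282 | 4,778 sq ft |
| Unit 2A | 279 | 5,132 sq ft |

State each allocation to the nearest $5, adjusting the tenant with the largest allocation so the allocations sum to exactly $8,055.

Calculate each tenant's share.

Days total 677; floor area total 17,259.
Combined weights (45% days + 55% floor area): Unit 2B 0.3113; Unit 1B 0.3397; Unit 2A 0.3490.
Unrounded shares: Unit 2B 2,507.51; Unit 1B 2,736.34; Unit 2A 2,811.15.
After rounding ($5): Unit 2B $2,510; Unit 1B $2,735; Unit 2A $2,810. Sum = $8,055.
No rounding difference to absorb.

Unit 2B: $2,510; Unit 1B: $2,735; Unit 2A: $2,810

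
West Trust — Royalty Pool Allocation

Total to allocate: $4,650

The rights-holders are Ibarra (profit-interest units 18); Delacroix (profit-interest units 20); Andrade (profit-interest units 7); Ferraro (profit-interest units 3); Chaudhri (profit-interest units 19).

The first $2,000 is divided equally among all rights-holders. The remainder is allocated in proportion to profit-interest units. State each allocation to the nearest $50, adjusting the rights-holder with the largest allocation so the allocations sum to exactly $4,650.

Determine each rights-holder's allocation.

Ibarra: $1,100; Delacroix: $1,200; Andrade: $700; Ferraro: $500; Chaudhri: $1,150

Equal tier: $2,000 ÷ 5 = $400 apiece.
Remainder $2,650 by profit-interest units (total 67): Ibarra 711.94 → $700; Delacroix 791.04 → $800; Andrade 276.87 → $300; Ferraro 118.66 → $100; Chaudhri 751.49 → $750.
Totals: Ibarra $400 + $700 = $1,100; Delacroix $400 + $800 = $1,200; Andrade $400 + $300 = $700; Ferraro $400 + $100 = $500; Chaudhri $400 + $750 = $1,150.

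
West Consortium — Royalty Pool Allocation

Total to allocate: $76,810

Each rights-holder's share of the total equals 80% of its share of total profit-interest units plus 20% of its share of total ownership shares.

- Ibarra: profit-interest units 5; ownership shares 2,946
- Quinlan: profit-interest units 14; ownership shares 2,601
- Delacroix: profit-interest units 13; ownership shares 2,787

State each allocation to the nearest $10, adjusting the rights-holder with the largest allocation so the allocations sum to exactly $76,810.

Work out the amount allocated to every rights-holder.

Totals — profit-interest units 32, ownership shares 8,334.
Composite weights (80% profit-interest units + 20% ownership shares): Ibarra 0.1957; Quinlan 0.4124; Delacroix 0.3919.
Unrounded shares: Ibarra 15,031.59; Quinlan 31,677.90; Delacroix 30,100.51.
Rounded to nearest $10: Ibarra $15,030; Quinlan $31,680; Delacroix $30,100. Sum = $76,810.
No rounding difference to absorb.

Ibarra: $15,030; Quinlan: $31,680; Delacroix: $30,100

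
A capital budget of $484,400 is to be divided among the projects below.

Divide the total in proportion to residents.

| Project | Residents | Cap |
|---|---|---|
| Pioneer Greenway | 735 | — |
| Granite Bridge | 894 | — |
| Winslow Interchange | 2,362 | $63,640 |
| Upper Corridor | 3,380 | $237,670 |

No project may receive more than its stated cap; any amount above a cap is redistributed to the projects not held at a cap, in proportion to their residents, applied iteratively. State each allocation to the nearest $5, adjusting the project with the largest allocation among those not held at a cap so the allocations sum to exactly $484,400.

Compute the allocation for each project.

Pioneer Greenway: $82,610 | Granite Bridge: $100,480 | Winslow Interchange: $63,640 | Upper Corridor: $237,670

Combined residents = 7,371.
Proportional shares (ignoring caps): Pioneer Greenway 48,301.99; Granite Bridge 58,751.00; Winslow Interchange 155,223.55; Upper Corridor 222,123.46.
Held at cap: Winslow Interchange ($63,640); remaining pool $420,760 reallocated over remaining residents 5,009.
Held at cap: Upper Corridor ($237,670); remaining pool $183,090 reallocated over remaining residents 1,629.
Redistributed shares: Pioneer Greenway 82,609.67 → $82,610; Granite Bridge 100,480.33 → $100,480.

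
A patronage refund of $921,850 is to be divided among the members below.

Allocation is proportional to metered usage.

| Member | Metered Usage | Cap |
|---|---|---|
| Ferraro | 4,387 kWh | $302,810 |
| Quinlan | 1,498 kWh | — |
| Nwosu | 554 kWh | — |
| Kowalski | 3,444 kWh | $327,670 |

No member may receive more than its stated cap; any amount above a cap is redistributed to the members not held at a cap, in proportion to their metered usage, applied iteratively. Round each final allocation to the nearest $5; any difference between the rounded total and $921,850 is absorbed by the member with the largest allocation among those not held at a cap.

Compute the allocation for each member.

Ferraro: $302,810 | Quinlan: $212,705 | Nwosu: $78,665 | Kowalski: $327,670

Metered usage total: 9,883.
Pro-rata shares before constraints: Ferraro 409,203.27; Quinlan 139,727.95; Nwosu 51,675.09; Kowalski 321,243.69.
Held at cap: Ferraro ($302,810); residual $619,040 reallocated over remaining metered usage 5,496.
Held at cap: Kowalski ($327,670); residual $291,370 reallocated over remaining metered usage 2,052.
Redistributed shares: Quinlan 212,705.78 → $212,705; Nwosu 78,664.22 → $78,665.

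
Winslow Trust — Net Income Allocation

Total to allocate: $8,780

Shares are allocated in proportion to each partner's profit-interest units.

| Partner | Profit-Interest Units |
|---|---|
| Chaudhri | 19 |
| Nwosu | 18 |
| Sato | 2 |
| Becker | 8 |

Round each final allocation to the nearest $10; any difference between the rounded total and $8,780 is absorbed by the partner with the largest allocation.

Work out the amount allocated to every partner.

Profit-interest units total: 47.
Raw shares: Chaudhri 19/47 × $8,780 = 3,549.36; Nwosu 18/47 × $8,780 = 3,362.55; Sato 2/47 × $8,780 = 373.62; Becker 8/47 × $8,780 = 1,494.47.
Rounded to nearest $10: Chaudhri $3,550; Nwosu $3,360; Sato $370; Becker $1,490. Sum = $8,770.
Difference $8,780 − $8,770 = +$10 applied to largest allocation (Chaudhri): Chaudhri becomes $3,560.

Chaudhri: $3,560; Nwosu: $3,360; Sato: $370; Becker: $1,490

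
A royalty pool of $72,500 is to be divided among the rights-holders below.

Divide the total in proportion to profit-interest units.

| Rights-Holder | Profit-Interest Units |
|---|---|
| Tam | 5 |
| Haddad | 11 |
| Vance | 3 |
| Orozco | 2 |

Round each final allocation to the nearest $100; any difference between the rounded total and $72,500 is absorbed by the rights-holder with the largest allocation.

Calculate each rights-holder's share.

Total profit-interest units = 21.
Unrounded shares: Tam 5/21 × $72,500 = 17,261.90; Haddad 11/21 × $72,500 = 37,976.19; Vance 3/21 × $72,500 = 10,357.14; Orozco 2/21 × $72,500 = 6,904.76.
After rounding ($100): Tam $17,300; Haddad $38,000; Vance $10,400; Orozco $6,900. Sum = $72,600.
Difference $72,500 − $72,600 = −$100 applied to largest allocation (Haddad): Haddad becomes $37,900.

Tam: $17,300 · Haddad: $37,900 · Vance: $10,400 · Orozco: $6,900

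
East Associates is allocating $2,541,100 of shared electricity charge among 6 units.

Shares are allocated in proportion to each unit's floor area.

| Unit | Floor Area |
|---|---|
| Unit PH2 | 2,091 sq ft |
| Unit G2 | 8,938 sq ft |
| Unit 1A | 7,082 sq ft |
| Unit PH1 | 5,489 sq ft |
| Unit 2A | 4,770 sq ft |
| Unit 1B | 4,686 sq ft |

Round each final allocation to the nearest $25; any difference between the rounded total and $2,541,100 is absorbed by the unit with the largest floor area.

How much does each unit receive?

Total floor area = 33,056.
Unrounded shares: Unit PH2 2,091/33,056 × $2,541,100 = 160,740.56; Unit G2 8,938/33,056 × $2,541,100 = 687,087.12; Unit 1A 7,082/33,056 × $2,541,100 = 544,411.61; Unit PH1 5,489/33,056 × $2,541,100 = 421,953.59; Unit 2A 4,770/33,056 × $2,541,100 = 366,682.21; Unit 1B 4,686/33,056 × $2,541,100 = 360,224.91.
Rounded to nearest $25: Unit PH2 $160,750; Unit G2 $687,075; Unit 1A $544,400; Unit PH1 $421,950; Unit 2A $366,675; Unit 1B $360,225. Sum = $2,541,075.
Difference $2,541,100 − $2,541,075 = +$25 applied to largest floor area (Unit G2): Unit G2 becomes $687,100.

Unit PH2: $160,750 · Unit G2: $687,100 · Unit 1A: $544,400 · Unit PH1: $421,950 · Unit 2A: $366,675 · Unit 1B: $360,225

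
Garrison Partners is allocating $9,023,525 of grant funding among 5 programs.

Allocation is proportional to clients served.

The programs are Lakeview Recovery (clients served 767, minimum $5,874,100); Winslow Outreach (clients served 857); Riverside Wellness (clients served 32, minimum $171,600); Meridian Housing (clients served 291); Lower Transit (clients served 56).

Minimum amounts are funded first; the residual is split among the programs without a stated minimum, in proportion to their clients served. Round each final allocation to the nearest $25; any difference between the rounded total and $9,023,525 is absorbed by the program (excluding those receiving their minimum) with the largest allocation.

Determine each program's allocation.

Lakeview Recovery: $5,874,100 | Winslow Outreach: $2,119,600 | Riverside Wellness: $171,600 | Meridian Housing: $719,725 | Lower Transit: $138,500

Guaranteed amounts: Lakeview Recovery $5,874,100; Riverside Wellness $171,600. Remaining pool $2,977,825.
Remaining pool split over remaining clients served 1,204: Winslow Outreach 2,119,598.03 → $2,119,600; Meridian Housing 719,723.48 → $719,725; Lower Transit 138,503.49 → $138,500.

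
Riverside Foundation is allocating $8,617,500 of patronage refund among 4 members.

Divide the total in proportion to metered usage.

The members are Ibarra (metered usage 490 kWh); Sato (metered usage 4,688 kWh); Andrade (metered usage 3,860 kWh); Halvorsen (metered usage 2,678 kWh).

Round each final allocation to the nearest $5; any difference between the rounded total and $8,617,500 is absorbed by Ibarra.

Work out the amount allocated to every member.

Combined metered usage = 11,716.
Pro-rata amounts: Ibarra 490/11,716 × $8,617,500 = 360,410.98; Sato 4,688/11,716 × $8,617,500 = 3,448,176.85; Andrade 3,860/11,716 × $8,617,500 = 2,839,155.86; Halvorsen 2,678/11,716 × $8,617,500 = 1,969,756.32.
At nearest $5: Ibarra $360,410; Sato $3,448,175; Andrade $2,839,155; Halvorsen $1,969,755. Sum = $8,617,495.
Difference $8,617,500 − $8,617,495 = +$5 applied to Ibarra: Ibarra becomes $360,415.

Ibarra: $360,415 | Sato: $3,448,175 | Andrade: $2,839,155 | Halvorsen: $1,969,755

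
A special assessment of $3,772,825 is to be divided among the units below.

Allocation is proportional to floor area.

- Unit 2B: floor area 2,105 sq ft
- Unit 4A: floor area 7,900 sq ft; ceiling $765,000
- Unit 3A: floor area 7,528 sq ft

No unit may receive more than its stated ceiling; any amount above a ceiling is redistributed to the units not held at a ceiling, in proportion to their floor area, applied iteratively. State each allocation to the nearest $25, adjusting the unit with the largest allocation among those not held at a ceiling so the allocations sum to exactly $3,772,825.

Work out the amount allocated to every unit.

Combined floor area = 17,533.
Proportional shares (ignoring caps): Unit 2B 452,962.79; Unit 4A 1,699,955.37; Unit 3A 1,619,906.84.
Held at cap: Unit 4A ($765,000); residual $3,007,825 reallocated over remaining floor area 9,633.
Remaining shares: Unit 2B 657,268.93 → $657,275; Unit 3A 2,350,556.07 → $2,350,550.

Unit 2B: $657,275 | Unit 4A: $765,000 | Unit 3A: $2,350,550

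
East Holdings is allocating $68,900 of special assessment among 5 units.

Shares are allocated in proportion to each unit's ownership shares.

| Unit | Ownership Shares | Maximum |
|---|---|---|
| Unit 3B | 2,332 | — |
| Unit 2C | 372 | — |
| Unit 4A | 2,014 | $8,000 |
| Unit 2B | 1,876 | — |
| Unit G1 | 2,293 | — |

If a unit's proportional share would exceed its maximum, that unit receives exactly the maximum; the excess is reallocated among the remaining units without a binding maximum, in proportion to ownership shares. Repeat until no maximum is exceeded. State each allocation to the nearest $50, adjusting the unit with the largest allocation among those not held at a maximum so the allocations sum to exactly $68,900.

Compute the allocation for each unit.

Combined ownership shares = 8,887.
Unconstrained shares: Unit 3B 18,079.76; Unit 2C 2,884.08; Unit 4A 15,614.34; Unit 2B 14,544.44; Unit G1 17,777.39.
Cap binds for Unit 4A ($8,000); remaining pool $60,900 reallocated over remaining ownership shares 6,873.
Redistributed shares: Unit 3B 20,663.29 → $20,650; Unit 2C 3,296.20 → $3,300; Unit 2B 16,622.78 → $16,600; Unit G1 20,317.72 → $20,300.
Rounding difference +$50 applied to Unit 3B → $20,700.

Unit 3B: $20,700; Unit 2C: $3,300; Unit 4A: $8,000; Unit 2B: $16,600; Unit G1: $20,300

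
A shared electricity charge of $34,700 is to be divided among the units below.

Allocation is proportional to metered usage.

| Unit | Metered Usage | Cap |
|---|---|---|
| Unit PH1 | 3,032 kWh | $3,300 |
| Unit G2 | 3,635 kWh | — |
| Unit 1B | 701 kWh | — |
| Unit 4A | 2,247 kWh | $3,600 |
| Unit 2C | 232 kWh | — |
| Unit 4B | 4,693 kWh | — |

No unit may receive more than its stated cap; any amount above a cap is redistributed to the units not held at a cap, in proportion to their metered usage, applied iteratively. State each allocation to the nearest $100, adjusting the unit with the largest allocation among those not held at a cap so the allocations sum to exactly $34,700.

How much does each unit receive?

Unit PH1: $3,300 | Unit G2: $10,900 | Unit 1B: $2,100 | Unit 4A: $3,600 | Unit 2C: $700 | Unit 4B: $14,100

Sum of metered usage: 14,540.
Proportional shares (ignoring caps): Unit PH1 7,235.93; Unit G2 8,675.00; Unit 1B 1,672.95; Unit 4A 5,362.51; Unit 2C 553.67; Unit 4B 11,199.94.
Cap binds for Unit PH1 ($3,300), Unit 4A ($3,600); remaining pool $27,800 reallocated over remaining metered usage 9,261.
Shares after redistribution: Unit G2 10,911.67 → $10,900; Unit 1B 2,104.29 → $2,100; Unit 2C 696.43 → $700; Unit 4B 14,087.61 → $14,100.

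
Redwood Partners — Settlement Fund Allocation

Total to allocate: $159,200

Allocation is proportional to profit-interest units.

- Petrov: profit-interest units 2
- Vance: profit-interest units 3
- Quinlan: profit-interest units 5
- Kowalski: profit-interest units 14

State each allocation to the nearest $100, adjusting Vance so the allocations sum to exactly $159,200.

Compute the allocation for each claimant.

Total profit-interest units = 24.
Pro-rata amounts: Petrov 2/24 × $159,200 = 13,266.67; Vance 3/24 × $159,200 = 19,900.00; Quinlan 5/24 × $159,200 = 33,166.67; Kowalski 14/24 × $159,200 = 92,866.67.
Rounded to nearest $100: Petrov $13,300; Vance $19,900; Quinlan $33,200; Kowalski $92,900. Sum = $159,300.
Difference $159,200 − $159,300 = −$100 applied to Vance: Vance becomes $19,800.

Petrov: $13,300 | Vance: $19,800 | Quinlan: $33,200 | Kowalski: $92,900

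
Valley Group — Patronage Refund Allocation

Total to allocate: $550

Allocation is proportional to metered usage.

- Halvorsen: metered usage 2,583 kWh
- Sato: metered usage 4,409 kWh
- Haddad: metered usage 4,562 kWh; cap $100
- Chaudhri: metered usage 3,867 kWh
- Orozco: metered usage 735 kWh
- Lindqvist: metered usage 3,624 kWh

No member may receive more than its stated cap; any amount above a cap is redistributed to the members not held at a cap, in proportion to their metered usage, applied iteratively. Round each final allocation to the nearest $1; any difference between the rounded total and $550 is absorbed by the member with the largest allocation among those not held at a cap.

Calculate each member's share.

Total metered usage = 19,780.
Unconstrained shares: Halvorsen 71.82; Sato 122.60; Haddad 126.85; Chaudhri 107.53; Orozco 20.44; Lindqvist 100.77.
Held at cap: Haddad ($100); balance $450 reallocated over remaining metered usage 15,218.
Redistributed shares: Halvorsen 76.38 → $76; Sato 130.38 → $130; Chaudhri 114.35 → $114; Orozco 21.73 → $22; Lindqvist 107.16 → $107.
Rounding difference +$1 applied to Sato → $131.

Halvorsen: $76 · Sato: $131 · Haddad: $100 · Chaudhri: $114 · Orozco: $22 · Lindqvist: $107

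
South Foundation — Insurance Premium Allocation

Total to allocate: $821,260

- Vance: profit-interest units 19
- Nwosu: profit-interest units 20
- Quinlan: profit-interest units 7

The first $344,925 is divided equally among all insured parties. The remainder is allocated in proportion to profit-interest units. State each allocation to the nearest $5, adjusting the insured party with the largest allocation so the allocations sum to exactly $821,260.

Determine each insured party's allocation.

$344,925 shared equally gives $114,975 per insured party.
Remainder $476,335 by profit-interest units (total 46): Vance 196,747.07 → $196,745; Nwosu 207,102.17 → $207,100; Quinlan 72,485.76 → $72,485.
Rounding difference +$5 on remainder applied to Nwosu.
Totals: Vance $114,975 + $196,745 = $311,720; Nwosu $114,975 + $207,105 = $322,080; Quinlan $114,975 + $72,485 = $187,460.

Vance: $311,720 · Nwosu: $322,080 · Quinlan: $187,460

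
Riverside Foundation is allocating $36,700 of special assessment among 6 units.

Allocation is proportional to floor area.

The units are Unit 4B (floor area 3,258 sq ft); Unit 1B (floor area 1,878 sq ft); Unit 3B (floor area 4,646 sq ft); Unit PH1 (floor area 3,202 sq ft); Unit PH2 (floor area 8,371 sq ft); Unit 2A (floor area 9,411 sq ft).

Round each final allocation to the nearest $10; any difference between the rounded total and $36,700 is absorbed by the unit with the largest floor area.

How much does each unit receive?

Unit 4B: $3,890 · Unit 1B: $2,240 · Unit 3B: $5,540 · Unit PH1: $3,820 · Unit PH2: $9,990 · Unit 2A: $11,220

Total floor area = 30,766.
Unrounded shares: Unit 4B 3,258/30,766 × $36,700 = 3,886.39; Unit 1B 1,878/30,766 × $36,700 = 2,240.22; Unit 3B 4,646/30,766 × $36,700 = 5,542.10; Unit PH1 3,202/30,766 × $36,700 = 3,819.59; Unit PH2 8,371/30,766 × $36,700 = 9,985.56; Unit 2A 9,411/30,766 × $36,700 = 11,226.15.
At nearest $10: Unit 4B $3,890; Unit 1B $2,240; Unit 3B $5,540; Unit PH1 $3,820; Unit PH2 $9,990; Unit 2A $11,230. Sum = $36,710.
Difference $36,700 − $36,710 = −$10 applied to largest floor area (Unit 2A): Unit 2A becomes $11,220.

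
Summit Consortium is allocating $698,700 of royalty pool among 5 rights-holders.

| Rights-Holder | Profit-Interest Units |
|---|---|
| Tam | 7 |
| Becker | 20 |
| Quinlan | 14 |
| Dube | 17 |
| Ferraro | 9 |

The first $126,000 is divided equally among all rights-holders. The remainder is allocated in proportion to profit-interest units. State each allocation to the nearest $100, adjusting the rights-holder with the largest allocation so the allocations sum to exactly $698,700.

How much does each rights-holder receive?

$126,000 shared equally gives $25,200 per rights-holder.
Remainder $572,700 by profit-interest units (total 67): Tam 59,834.33 → $59,800; Becker 170,955.22 → $171,000; Quinlan 119,668.66 → $119,700; Dube 145,311.94 → $145,300; Ferraro 76,929.85 → $76,900.
Totals: Tam $25,200 + $59,800 = $85,000; Becker $25,200 + $171,000 = $196,200; Quinlan $25,200 + $119,700 = $144,900; Dube $25,200 + $145,300 = $170,500; Ferraro $25,200 + $76,900 = $102,100.

Tam: $85,000 · Becker: $196,200 · Quinlan: $144,900 · Dube: $170,500 · Ferraro: $102,100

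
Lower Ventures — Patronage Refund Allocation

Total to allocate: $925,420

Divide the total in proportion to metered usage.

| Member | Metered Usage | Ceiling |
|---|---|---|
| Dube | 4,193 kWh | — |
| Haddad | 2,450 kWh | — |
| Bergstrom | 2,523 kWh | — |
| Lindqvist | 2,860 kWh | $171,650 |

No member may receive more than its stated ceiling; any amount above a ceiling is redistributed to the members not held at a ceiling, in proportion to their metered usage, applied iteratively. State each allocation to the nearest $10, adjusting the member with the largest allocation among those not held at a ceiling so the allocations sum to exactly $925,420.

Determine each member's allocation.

Dube: $344,810; Haddad: $201,480; Bergstrom: $207,480; Lindqvist: $171,650

Total metered usage = 12,026.
Unconstrained shares: Dube 322,658.08; Haddad 188,531.43; Bergstrom 194,148.90; Lindqvist 220,081.59.
Held at cap: Lindqvist ($171,650); remaining pool $753,770 reallocated over remaining metered usage 9,166.
Remaining shares: Dube 344,813.18 → $344,810; Haddad 201,476.82 → $201,480; Bergstrom 207,480.00 → $207,480.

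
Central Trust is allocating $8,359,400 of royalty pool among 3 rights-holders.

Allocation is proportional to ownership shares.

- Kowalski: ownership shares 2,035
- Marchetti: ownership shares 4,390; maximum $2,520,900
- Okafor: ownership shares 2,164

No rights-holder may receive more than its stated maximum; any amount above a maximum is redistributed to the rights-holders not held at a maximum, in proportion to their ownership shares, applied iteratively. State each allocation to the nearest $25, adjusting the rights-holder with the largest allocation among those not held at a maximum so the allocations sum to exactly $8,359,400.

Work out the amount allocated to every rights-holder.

Kowalski: $2,829,575 | Marchetti: $2,520,900 | Okafor: $3,008,925

Ownership shares total: 8,589.
Pro-rata shares before constraints: Kowalski 1,980,600.65; Marchetti 4,272,647.11; Okafor 2,106,152.24.
Cap binds for Marchetti ($2,520,900); remaining pool $5,838,500 reallocated over remaining ownership shares 4,199.
Shares after redistribution: Kowalski 2,829,565.97 → $2,829,575; Okafor 3,008,934.03 → $3,008,925.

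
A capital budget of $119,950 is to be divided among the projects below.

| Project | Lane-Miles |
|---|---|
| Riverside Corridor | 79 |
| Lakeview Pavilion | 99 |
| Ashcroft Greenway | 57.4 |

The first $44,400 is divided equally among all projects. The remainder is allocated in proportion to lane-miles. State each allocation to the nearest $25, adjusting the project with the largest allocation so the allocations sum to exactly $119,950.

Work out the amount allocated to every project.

Riverside Corridor: $40,150 | Lakeview Pavilion: $46,575 | Ashcroft Greenway: $33,225

Equal tier: $44,400 ÷ 3 = $14,800 apiece.
Remainder $75,550 by lane-miles (total 235.4): Riverside Corridor 25,354.50 → $25,350; Lakeview Pavilion 31,773.36 → $31,775; Ashcroft Greenway 18,422.13 → $18,425.
Totals: Riverside Corridor $14,800 + $25,350 = $40,150; Lakeview Pavilion $14,800 + $31,775 = $46,575; Ashcroft Greenway $14,800 + $18,425 = $33,225.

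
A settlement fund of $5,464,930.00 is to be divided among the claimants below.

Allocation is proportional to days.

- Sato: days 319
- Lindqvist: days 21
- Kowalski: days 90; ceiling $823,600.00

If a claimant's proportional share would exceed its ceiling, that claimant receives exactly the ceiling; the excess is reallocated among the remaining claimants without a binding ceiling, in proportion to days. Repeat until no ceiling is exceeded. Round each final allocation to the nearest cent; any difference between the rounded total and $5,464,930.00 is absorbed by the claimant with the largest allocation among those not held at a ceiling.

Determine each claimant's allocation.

Sato: $4,354,659.62; Lindqvist: $286,670.38; Kowalski: $823,600.00

Total days = 430.
Unconstrained shares: Sato 4,054,215.5116; Lindqvist 266,891.9302; Kowalski 1,143,822.5581.
Capped: Kowalski ($823,600.00); balance $4,641,330.00 reallocated over remaining days 340.
Redistributed shares: Sato 4,354,659.6176 → $4,354,659.62; Lindqvist 286,670.3824 → $286,670.38.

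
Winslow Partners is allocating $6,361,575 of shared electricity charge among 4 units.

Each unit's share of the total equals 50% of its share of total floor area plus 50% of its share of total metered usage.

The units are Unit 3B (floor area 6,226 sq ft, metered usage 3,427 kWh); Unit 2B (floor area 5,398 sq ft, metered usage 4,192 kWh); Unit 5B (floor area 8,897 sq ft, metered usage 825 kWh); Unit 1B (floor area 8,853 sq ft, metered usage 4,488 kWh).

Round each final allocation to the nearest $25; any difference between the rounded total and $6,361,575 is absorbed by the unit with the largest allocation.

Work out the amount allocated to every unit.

Floor area total 29,374; metered usage total 12,932.
Composite weights (50% floor area + 50% metered usage): Unit 3B 0.2385; Unit 2B 0.2540; Unit 5B 0.1833; Unit 1B 0.3242.
Pro-rata amounts: Unit 3B 1,517,101.08; Unit 2B 1,615,601.77; Unit 5B 1,166,337.98; Unit 1B 2,062,534.17.
At nearest $25: Unit 3B $1,517,100; Unit 2B $1,615,600; Unit 5B $1,166,350; Unit 1B $2,062,525. Sum = $6,361,575.
Sum already equals the total — no adjustment.

Unit 3B: $1,517,100; Unit 2B: $1,615,600; Unit 5B: $1,166,350; Unit 1B: $2,062,525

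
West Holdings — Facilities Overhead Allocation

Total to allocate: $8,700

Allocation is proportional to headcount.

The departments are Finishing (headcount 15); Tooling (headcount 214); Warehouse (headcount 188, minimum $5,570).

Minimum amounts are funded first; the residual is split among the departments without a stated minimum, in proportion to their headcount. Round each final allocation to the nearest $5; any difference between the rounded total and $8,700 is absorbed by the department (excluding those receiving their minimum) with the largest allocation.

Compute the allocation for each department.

Finishing: $205 | Tooling: $2,925 | Warehouse: $5,570

Fund the minimums — Warehouse $5,570. Balance $3,130.
Balance split over remaining headcount 229: Finishing 205.02 → $205; Tooling 2,924.98 → $2,925.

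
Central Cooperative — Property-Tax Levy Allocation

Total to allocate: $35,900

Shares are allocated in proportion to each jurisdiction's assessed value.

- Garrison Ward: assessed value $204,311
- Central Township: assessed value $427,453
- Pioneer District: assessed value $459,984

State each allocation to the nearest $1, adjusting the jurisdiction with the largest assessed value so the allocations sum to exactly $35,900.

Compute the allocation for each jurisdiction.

Assessed value total: 204,311 + 427,453 + 459,984 = 1,091,748.
Unrounded shares: Garrison Ward 6,718.37; Central Township 14,055.96; Pioneer District 15,125.68.
After rounding ($1): Garrison Ward $6,718; Central Township $14,056; Pioneer District $15,126. Sum = $35,900.
Rounded total matches; no reconciliation needed.

Garrison Ward: $6,718 · Central Township: $14,056 · Pioneer District: $15,126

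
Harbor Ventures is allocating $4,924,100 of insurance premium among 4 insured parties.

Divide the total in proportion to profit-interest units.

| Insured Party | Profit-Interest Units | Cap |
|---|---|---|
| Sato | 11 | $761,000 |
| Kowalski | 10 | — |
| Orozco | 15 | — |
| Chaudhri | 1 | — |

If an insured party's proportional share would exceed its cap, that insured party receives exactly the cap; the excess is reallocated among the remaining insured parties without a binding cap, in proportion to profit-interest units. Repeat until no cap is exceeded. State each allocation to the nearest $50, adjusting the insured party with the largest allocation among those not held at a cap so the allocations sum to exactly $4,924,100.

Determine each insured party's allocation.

Profit-interest units total: 37.
Pro-rata shares before constraints: Sato 1,463,921.62; Kowalski 1,330,837.84; Orozco 1,996,256.76; Chaudhri 133,083.78.
Capped: Sato ($761,000); remaining pool $4,163,100 reallocated over remaining profit-interest units 26.
Redistributed shares: Kowalski 1,601,192.31 → $1,601,200; Orozco 2,401,788.46 → $2,401,800; Chaudhri 160,119.23 → $160,100.

Sato: $761,000 · Kowalski: $1,601,200 · Orozco: $2,401,800 · Chaudhri: $160,100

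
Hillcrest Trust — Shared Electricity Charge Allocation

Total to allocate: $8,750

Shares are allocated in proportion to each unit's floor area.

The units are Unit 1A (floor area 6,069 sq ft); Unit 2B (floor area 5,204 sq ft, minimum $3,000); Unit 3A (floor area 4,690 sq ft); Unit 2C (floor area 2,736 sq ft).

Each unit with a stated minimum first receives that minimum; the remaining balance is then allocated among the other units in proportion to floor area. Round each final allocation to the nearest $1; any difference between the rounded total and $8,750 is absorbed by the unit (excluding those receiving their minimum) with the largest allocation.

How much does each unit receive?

Guaranteed amounts: Unit 2B $3,000. Remaining pool $5,750.
Remaining pool split over remaining floor area 13,495: Unit 1A 2,585.90 → $2,586; Unit 3A 1,998.33 → $1,998; Unit 2C 1,165.77 → $1,166.

Unit 1A: $2,586; Unit 2B: $3,000; Unit 3A: $1,998; Unit 2C: $1,166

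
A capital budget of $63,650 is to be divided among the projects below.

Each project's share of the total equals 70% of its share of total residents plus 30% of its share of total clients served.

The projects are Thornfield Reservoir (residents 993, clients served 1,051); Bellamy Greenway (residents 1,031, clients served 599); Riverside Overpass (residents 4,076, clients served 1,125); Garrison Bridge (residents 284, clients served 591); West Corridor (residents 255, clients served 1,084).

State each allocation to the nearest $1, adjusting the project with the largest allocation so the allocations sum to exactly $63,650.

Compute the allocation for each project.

Thornfield Reservoir: $11,174 · Bellamy Greenway: $9,489 · Riverside Overpass: $32,182 · Garrison Bridge: $4,442 · West Corridor: $6,363

Totals — residents 6,639, clients served 4,450.
Blended shares (70% residents + 30% clients served): Thornfield Reservoir 0.1756; Bellamy Greenway 0.1491; Riverside Overpass 0.5056; Garrison Bridge 0.0698; West Corridor 0.1000.
Unrounded shares: Thornfield Reservoir 11,173.98; Bellamy Greenway 9,489.46; Riverside Overpass 32,181.84; Garrison Bridge 4,441.94; West Corridor 6,362.79.
Rounded to nearest $1: Thornfield Reservoir $11,174; Bellamy Greenway $9,489; Riverside Overpass $32,182; Garrison Bridge $4,442; West Corridor $6,363. Sum = $63,650.
Rounded total matches; no reconciliation needed.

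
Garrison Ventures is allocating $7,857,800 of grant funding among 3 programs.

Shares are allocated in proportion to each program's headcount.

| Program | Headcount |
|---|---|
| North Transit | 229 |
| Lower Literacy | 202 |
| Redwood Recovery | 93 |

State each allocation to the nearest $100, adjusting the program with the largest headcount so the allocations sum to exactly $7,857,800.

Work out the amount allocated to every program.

Sum of headcount: 229 + 202 + 93 = 524.
Unrounded shares: North Transit 3,434,038.55; Lower Literacy 3,029,151.91; Redwood Recovery 1,394,609.54.
After rounding ($100): North Transit $3,434,000; Lower Literacy $3,029,200; Redwood Recovery $1,394,600. Sum = $7,857,800.
Sum already equals the total — no adjustment.

North Transit: $3,434,000 · Lower Literacy: $3,029,200 · Redwood Recovery: $1,394,600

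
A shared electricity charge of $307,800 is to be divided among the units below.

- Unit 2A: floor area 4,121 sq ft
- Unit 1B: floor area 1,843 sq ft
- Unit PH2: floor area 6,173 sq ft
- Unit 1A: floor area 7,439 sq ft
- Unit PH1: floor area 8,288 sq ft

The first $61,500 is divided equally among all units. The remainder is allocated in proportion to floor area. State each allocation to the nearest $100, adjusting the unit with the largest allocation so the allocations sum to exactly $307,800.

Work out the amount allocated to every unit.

$61,500 shared equally gives $12,300 per unit.
Remainder $246,300 by floor area (total 27,864): Unit 2A 36,427.01 → $36,400; Unit 1B 16,290.95 → $16,300; Unit PH2 54,565.39 → $54,600; Unit 1A 65,756.02 → $65,800; Unit PH1 73,260.64 → $73,300.
Rounding difference −$100 on remainder applied to Unit PH1.
Totals: Unit 2A $12,300 + $36,400 = $48,700; Unit 1B $12,300 + $16,300 = $28,600; Unit PH2 $12,300 + $54,600 = $66,900; Unit 1A $12,300 + $65,800 = $78,100; Unit PH1 $12,300 + $73,200 = $85,500.

Unit 2A: $48,700 · Unit 1B: $28,600 · Unit PH2: $66,900 · Unit 1A: $78,100 · Unit PH1: $85,500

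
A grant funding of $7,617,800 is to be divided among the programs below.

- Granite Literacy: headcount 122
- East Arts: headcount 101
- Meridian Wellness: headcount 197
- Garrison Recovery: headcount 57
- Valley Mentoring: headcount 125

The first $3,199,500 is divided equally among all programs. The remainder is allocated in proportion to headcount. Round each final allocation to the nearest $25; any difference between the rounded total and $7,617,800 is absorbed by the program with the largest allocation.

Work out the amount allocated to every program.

First tranche $3,199,500 split equally: $639,900 each.
Remainder $4,418,300 by headcount (total 602): Granite Literacy 895,402.99 → $895,400; East Arts 741,276.25 → $741,275; Meridian Wellness 1,445,855.65 → $1,445,850; Garrison Recovery 418,344.02 → $418,350; Valley Mentoring 917,421.10 → $917,425.
Totals: Granite Literacy $639,900 + $895,400 = $1,535,300; East Arts $639,900 + $741,275 = $1,381,175; Meridian Wellness $639,900 + $1,445,850 = $2,085,750; Garrison Recovery $639,900 + $418,350 = $1,058,250; Valley Mentoring $639,900 + $917,425 = $1,557,325.

Granite Literacy: $1,535,300; East Arts: $1,381,175; Meridian Wellness: $2,085,750; Garrison Recovery: $1,058,250; Valley Mentoring: $1,557,325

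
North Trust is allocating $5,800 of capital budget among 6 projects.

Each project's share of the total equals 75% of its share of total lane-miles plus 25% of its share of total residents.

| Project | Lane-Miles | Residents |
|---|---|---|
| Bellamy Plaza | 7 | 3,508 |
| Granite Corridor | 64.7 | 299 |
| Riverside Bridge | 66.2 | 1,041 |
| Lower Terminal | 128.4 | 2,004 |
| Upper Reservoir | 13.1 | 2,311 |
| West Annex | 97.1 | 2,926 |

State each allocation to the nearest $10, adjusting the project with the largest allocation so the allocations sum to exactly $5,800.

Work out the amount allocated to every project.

Lane-miles total 376.5; residents total 12,089.
Combined weights (75% lane-miles + 25% residents): Bellamy Plaza 0.0865; Granite Corridor 0.1351; Riverside Bridge 0.1534; Lower Terminal 0.2972; Upper Reservoir 0.0739; West Annex 0.2539.
Raw shares: Bellamy Plaza 501.64; Granite Corridor 783.39; Riverside Bridge 889.72; Lower Terminal 1,723.87; Upper Reservoir 428.54; West Annex 1,472.83.
After rounding ($10): Bellamy Plaza $500; Granite Corridor $780; Riverside Bridge $890; Lower Terminal $1,720; Upper Reservoir $430; West Annex $1,470. Sum = $5,790.
Difference $5,800 − $5,790 = +$10 applied to largest allocation (Lower Terminal): Lower Terminal becomes $1,730.

Bellamy Plaza: $500; Granite Corridor: $780; Riverside Bridge: $890; Lower Terminal: $1,730; Upper Reservoir: $430; West Annex: $1,470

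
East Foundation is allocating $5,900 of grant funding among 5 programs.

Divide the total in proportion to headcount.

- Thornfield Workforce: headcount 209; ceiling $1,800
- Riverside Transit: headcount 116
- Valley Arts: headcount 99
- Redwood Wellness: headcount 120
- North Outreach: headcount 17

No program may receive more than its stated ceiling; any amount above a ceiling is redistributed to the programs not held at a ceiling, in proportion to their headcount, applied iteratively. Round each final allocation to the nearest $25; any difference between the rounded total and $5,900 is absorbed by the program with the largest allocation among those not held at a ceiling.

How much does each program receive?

Total headcount = 561.
Unconstrained shares: Thornfield Workforce 2,198.04; Riverside Transit 1,219.96; Valley Arts 1,041.18; Redwood Wellness 1,262.03; North Outreach 178.79.
Capped: Thornfield Workforce ($1,800); remaining pool $4,100 reallocated over remaining headcount 352.
Remaining shares: Riverside Transit 1,351.14 → $1,350; Valley Arts 1,153.12 → $1,150; Redwood Wellness 1,397.73 → $1,400; North Outreach 198.01 → $200.

Thornfield Workforce: $1,800; Riverside Transit: $1,350; Valley Arts: $1,150; Redwood Wellness: $1,400; North Outreach: $200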